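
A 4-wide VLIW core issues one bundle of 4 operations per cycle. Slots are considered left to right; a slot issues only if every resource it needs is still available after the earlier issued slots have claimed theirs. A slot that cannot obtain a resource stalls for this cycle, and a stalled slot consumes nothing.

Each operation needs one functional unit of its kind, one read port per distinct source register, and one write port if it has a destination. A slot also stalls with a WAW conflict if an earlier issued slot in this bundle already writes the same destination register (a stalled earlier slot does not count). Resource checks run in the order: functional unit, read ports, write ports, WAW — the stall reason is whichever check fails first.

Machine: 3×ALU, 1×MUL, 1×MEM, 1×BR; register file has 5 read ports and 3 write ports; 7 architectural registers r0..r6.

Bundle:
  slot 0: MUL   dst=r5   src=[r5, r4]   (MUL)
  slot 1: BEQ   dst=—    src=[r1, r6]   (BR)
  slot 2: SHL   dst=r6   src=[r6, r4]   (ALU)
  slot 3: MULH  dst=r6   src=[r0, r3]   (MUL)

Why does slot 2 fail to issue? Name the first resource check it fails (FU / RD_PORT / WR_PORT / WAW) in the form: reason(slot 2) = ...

reason(slot 2) = RD_PORT

slot 0 (MUL): ISSUE — free A3,Mu0,Ld1,B1 rp3 wp2
slot 1 (BR): ISSUE — free A3,Mu0,Ld1,B0 rp1 wp2
slot 2 (ALU): stall RD_PORT — free A3,Mu0,Ld1,B0 rp1 wp2
slot 3 (MUL): stall FU — free A3,Mu0,Ld1,B0 rp1 wp2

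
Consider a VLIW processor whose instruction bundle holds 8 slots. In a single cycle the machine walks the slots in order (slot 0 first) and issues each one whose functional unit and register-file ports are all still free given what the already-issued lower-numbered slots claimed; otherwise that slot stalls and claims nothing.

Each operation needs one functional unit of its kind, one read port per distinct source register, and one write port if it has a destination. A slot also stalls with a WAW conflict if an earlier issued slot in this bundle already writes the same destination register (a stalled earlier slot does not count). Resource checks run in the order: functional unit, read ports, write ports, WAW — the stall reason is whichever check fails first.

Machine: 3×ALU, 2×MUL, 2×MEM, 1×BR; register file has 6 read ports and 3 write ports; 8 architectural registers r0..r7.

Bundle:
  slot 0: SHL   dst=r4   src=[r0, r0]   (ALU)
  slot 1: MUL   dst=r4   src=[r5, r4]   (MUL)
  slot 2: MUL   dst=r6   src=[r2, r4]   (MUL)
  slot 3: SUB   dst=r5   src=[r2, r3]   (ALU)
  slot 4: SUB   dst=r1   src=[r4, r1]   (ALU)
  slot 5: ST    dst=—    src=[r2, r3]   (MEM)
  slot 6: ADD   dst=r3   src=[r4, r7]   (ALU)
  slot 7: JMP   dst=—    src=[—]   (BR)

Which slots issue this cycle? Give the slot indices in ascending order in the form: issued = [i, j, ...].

[0] ALU needs rd=1 wr=1: ok; after: ALU=2 MUL=2 MEM=2 BR=1, R=5, W=2
[1] MUL needs rd=2 wr=1: WAW; after: ALU=2 MUL=2 MEM=2 BR=1, R=5, W=2
[2] MUL needs rd=2 wr=1: ok; after: ALU=2 MUL=1 MEM=2 BR=1, R=3, W=1
[3] ALU needs rd=2 wr=1: ok; after: ALU=1 MUL=1 MEM=2 BR=1, R=1, W=0
[4] ALU needs rd=2 wr=1: RD_PORT; after: ALU=1 MUL=1 MEM=2 BR=1, R=1, W=0
[5] MEM needs rd=2 wr=0: RD_PORT; after: ALU=1 MUL=1 MEM=2 BR=1, R=1, W=0
[6] ALU needs rd=2 wr=1: RD_PORT; after: ALU=1 MUL=1 MEM=2 BR=1, R=1, W=0
[7] BR needs rd=0 wr=0: ok; after: ALU=1 MUL=1 MEM=2 BR=0, R=1, W=0

issued = [0, 2, 3, 7]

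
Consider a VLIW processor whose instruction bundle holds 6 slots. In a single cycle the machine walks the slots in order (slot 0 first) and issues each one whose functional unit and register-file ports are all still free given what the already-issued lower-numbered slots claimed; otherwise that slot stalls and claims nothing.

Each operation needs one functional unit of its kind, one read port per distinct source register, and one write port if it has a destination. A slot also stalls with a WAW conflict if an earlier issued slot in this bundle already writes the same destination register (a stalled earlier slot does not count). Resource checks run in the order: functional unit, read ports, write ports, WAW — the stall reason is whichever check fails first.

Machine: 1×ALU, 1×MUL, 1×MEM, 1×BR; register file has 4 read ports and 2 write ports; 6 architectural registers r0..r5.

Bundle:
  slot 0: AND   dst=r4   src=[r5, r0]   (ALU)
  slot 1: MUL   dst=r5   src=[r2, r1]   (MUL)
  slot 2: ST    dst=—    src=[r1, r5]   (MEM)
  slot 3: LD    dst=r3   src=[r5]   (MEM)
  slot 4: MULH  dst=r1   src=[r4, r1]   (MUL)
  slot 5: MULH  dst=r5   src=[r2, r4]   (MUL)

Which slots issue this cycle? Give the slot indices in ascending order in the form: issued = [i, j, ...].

(0) want 1×ALU +2rd +1wr — yes → AL0|MU1|ME1|BR1|rd2|wr1
(1) want 1×MUL +2rd +1wr — yes → AL0|MU0|ME1|BR1|rd0|wr0
(2) want 1×MEM +2rd +0wr — RD_PORT → AL0|MU0|ME1|BR1|rd0|wr0
(3) want 1×MEM +1rd +1wr — RD_PORT → AL0|MU0|ME1|BR1|rd0|wr0
(4) want 1×MUL +2rd +1wr — FU → AL0|MU0|ME1|BR1|rd0|wr0
(5) want 1×MUL +2rd +1wr — FU → AL0|MU0|ME1|BR1|rd0|wr0

issued = [0, 1]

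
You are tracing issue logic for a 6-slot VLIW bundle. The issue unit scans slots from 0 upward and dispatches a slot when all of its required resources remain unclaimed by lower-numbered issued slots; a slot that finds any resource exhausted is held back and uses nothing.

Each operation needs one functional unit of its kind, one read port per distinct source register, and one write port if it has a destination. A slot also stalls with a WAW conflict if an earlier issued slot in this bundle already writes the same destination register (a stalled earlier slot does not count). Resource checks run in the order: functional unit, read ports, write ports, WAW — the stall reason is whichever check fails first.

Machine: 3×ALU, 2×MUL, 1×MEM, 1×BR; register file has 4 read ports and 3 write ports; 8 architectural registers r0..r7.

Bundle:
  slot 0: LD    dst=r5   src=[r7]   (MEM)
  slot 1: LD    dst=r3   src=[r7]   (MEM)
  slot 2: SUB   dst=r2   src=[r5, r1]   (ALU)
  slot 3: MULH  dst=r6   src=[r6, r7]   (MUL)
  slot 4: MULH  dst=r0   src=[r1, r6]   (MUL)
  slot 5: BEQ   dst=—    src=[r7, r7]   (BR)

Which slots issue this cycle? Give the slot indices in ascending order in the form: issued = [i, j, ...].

(0) want 1×MEM +1rd +1wr — yes → AL3|MU2|ME0|BR1|rd3|wr2
(1) want 1×MEM +1rd +1wr — FU → AL3|MU2|ME0|BR1|rd3|wr2
(2) want 1×ALU +2rd +1wr — yes → AL2|MU2|ME0|BR1|rd1|wr1
(3) want 1×MUL +2rd +1wr — RD_PORT → AL2|MU2|ME0|BR1|rd1|wr1
(4) want 1×MUL +2rd +1wr — RD_PORT → AL2|MU2|ME0|BR1|rd1|wr1
(5) want 1×BR +1rd +0wr — yes → AL2|MU2|ME0|BR0|rd0|wr1

issued = [0, 2, 5]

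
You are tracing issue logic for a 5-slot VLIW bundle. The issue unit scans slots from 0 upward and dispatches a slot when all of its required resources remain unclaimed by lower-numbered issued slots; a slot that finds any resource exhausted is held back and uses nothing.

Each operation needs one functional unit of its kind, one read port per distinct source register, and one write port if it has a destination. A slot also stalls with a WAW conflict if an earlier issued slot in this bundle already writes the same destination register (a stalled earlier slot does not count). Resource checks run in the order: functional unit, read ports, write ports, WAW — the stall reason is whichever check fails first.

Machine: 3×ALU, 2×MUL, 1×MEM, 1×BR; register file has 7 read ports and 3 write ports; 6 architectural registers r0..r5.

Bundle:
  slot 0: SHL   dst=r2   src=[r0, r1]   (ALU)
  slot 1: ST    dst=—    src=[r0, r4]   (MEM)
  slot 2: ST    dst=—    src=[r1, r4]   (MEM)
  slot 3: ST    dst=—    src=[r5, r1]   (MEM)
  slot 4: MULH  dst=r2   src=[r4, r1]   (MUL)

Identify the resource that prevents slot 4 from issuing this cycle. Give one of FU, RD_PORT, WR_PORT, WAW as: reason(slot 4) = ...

reason(slot 4) = WAW

#0 ALU src=r0,r1 dispatched  <A:2 Mu:2 Ld:1 B:1 rd:5 wr:2>
#1 MEM src=r0,r4 dispatched  <A:2 Mu:2 Ld:0 B:1 rd:3 wr:2>
#2 MEM src=r1,r4 held:FU  <A:2 Mu:2 Ld:0 B:1 rd:3 wr:2>
#3 MEM src=r5,r1 held:FU  <A:2 Mu:2 Ld:0 B:1 rd:3 wr:2>
#4 MUL src=r4,r1 held:WAW  <A:2 Mu:2 Ld:0 B:1 rd:3 wr:2>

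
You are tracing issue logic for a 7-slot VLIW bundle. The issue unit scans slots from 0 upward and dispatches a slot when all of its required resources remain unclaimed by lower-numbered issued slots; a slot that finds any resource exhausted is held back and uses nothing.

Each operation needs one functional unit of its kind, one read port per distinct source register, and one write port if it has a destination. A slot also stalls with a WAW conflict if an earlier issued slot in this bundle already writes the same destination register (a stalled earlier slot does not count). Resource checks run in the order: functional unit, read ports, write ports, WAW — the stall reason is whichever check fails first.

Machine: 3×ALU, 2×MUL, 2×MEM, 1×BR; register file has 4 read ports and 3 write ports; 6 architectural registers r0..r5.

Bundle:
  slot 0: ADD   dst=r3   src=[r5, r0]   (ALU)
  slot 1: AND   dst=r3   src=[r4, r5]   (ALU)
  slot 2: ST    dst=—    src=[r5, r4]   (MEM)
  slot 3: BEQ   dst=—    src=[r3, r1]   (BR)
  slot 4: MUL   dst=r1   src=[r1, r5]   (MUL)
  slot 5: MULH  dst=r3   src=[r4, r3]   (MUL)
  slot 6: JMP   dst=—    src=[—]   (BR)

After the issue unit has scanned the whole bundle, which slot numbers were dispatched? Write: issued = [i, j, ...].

#0 ALU src=r5,r0 dispatched  <A:2 Mu:2 Ld:2 B:1 rd:2 wr:2>
#1 ALU src=r4,r5 held:WAW  <A:2 Mu:2 Ld:2 B:1 rd:2 wr:2>
#2 MEM src=r5,r4 dispatched  <A:2 Mu:2 Ld:1 B:1 rd:0 wr:2>
#3 BR src=r3,r1 held:RD_PORT  <A:2 Mu:2 Ld:1 B:1 rd:0 wr:2>
#4 MUL src=r1,r5 held:RD_PORT  <A:2 Mu:2 Ld:1 B:1 rd:0 wr:2>
#5 MUL src=r4,r3 held:RD_PORT  <A:2 Mu:2 Ld:1 B:1 rd:0 wr:2>
#6 BR src=- dispatched  <A:2 Mu:2 Ld:1 B:0 rd:0 wr:2>

issued = [0, 2, 6]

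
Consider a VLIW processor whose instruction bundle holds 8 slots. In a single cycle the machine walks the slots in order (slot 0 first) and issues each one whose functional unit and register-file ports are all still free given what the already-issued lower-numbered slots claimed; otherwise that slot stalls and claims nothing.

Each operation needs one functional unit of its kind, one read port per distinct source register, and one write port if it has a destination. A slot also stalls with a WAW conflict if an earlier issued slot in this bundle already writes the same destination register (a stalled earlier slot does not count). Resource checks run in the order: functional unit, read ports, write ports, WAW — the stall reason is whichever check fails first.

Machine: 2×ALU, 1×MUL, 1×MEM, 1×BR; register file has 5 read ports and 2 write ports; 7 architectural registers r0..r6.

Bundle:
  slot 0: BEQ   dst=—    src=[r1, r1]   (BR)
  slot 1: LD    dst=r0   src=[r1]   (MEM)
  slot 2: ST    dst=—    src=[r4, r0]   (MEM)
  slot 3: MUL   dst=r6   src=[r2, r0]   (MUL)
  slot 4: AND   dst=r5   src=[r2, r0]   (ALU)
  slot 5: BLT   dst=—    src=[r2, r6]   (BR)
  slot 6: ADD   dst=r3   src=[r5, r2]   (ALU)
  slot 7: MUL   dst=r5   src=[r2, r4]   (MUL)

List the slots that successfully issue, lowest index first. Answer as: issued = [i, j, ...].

issued = [0, 1, 3]

#0 BR src=r1,r1 dispatched  <A:2 Mu:1 Ld:1 B:0 rd:4 wr:2>
#1 MEM src=r1 dispatched  <A:2 Mu:1 Ld:0 B:0 rd:3 wr:1>
#2 MEM src=r4,r0 held:FU  <A:2 Mu:1 Ld:0 B:0 rd:3 wr:1>
#3 MUL src=r2,r0 dispatched  <A:2 Mu:0 Ld:0 B:0 rd:1 wr:0>
#4 ALU src=r2,r0 held:RD_PORT  <A:2 Mu:0 Ld:0 B:0 rd:1 wr:0>
#5 BR src=r2,r6 held:FU  <A:2 Mu:0 Ld:0 B:0 rd:1 wr:0>
#6 ALU src=r5,r2 held:RD_PORT  <A:2 Mu:0 Ld:0 B:0 rd:1 wr:0>
#7 MUL src=r2,r4 held:FU  <A:2 Mu:0 Ld:0 B:0 rd:1 wr:0>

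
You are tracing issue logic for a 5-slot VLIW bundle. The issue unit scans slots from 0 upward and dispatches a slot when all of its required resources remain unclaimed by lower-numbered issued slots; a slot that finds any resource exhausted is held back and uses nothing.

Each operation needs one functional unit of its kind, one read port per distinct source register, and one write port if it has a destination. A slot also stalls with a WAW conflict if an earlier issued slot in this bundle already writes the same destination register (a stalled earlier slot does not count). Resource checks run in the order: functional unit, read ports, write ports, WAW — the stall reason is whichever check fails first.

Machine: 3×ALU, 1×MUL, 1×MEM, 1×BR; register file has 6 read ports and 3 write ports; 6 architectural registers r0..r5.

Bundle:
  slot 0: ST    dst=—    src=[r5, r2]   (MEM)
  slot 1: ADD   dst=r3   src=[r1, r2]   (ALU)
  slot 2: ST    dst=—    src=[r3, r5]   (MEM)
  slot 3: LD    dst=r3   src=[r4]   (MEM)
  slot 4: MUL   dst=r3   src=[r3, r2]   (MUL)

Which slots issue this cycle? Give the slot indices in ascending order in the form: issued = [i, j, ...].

slot 0 (MEM): ISSUE — free A3,Mu1,Ld0,B1 rp4 wp3
slot 1 (ALU): ISSUE — free A2,Mu1,Ld0,B1 rp2 wp2
slot 2 (MEM): stall FU — free A2,Mu1,Ld0,B1 rp2 wp2
slot 3 (MEM): stall FU — free A2,Mu1,Ld0,B1 rp2 wp2
slot 4 (MUL): stall WAW — free A2,Mu1,Ld0,B1 rp2 wp2

issued = [0, 1]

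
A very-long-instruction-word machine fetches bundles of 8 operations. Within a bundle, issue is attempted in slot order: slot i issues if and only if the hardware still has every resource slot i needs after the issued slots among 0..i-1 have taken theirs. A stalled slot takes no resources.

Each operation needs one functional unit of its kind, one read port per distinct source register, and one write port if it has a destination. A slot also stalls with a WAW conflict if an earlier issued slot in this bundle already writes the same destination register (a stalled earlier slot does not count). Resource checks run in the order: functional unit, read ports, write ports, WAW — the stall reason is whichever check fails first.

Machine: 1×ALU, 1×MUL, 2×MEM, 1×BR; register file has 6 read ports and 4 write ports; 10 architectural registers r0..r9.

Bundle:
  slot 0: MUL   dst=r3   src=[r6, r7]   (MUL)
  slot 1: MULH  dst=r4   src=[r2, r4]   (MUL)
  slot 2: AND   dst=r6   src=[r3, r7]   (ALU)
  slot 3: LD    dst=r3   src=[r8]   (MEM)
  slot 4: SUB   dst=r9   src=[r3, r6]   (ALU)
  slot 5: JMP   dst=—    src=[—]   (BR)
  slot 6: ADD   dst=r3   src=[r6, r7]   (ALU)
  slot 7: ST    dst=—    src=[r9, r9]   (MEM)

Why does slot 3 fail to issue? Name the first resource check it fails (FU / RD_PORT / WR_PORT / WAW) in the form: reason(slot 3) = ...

[0] MUL needs rd=2 wr=1: ok; after: ALU=1 MUL=0 MEM=2 BR=1, R=4, W=3
[1] MUL needs rd=2 wr=1: FU; after: ALU=1 MUL=0 MEM=2 BR=1, R=4, W=3
[2] ALU needs rd=2 wr=1: ok; after: ALU=0 MUL=0 MEM=2 BR=1, R=2, W=2
[3] MEM needs rd=1 wr=1: WAW; after: ALU=0 MUL=0 MEM=2 BR=1, R=2, W=2
[4] ALU needs rd=2 wr=1: FU; after: ALU=0 MUL=0 MEM=2 BR=1, R=2, W=2
[5] BR needs rd=0 wr=0: ok; after: ALU=0 MUL=0 MEM=2 BR=0, R=2, W=2
[6] ALU needs rd=2 wr=1: FU; after: ALU=0 MUL=0 MEM=2 BR=0, R=2, W=2
[7] MEM needs rd=1 wr=0: ok; after: ALU=0 MUL=0 MEM=1 BR=0, R=1, W=2

reason(slot 3) = WAW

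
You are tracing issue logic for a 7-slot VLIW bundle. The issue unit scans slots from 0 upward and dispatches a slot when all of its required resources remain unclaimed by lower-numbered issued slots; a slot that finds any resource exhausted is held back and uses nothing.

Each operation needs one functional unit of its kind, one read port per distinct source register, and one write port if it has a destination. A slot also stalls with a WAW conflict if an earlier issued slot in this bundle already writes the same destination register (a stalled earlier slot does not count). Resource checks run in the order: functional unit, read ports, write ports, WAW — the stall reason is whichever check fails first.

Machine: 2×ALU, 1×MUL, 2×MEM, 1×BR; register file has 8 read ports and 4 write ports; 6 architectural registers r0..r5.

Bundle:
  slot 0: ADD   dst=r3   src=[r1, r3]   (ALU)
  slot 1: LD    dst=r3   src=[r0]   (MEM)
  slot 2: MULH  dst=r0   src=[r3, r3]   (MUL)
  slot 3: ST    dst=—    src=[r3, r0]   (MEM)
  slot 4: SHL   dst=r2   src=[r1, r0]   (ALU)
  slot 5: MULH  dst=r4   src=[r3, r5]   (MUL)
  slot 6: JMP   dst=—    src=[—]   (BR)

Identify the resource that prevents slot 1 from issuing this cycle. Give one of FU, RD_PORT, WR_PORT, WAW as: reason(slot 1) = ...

reason(slot 1) = WAW

slot 0 (ALU): ISSUE — free A1,Mu1,Ld2,B1 rp6 wp3
slot 1 (MEM): stall WAW — free A1,Mu1,Ld2,B1 rp6 wp3
slot 2 (MUL): ISSUE — free A1,Mu0,Ld2,B1 rp5 wp2
slot 3 (MEM): ISSUE — free A1,Mu0,Ld1,B1 rp3 wp2
slot 4 (ALU): ISSUE — free A0,Mu0,Ld1,B1 rp1 wp1
slot 5 (MUL): stall FU — free A0,Mu0,Ld1,B1 rp1 wp1
slot 6 (BR): ISSUE — free A0,Mu0,Ld1,B0 rp1 wp1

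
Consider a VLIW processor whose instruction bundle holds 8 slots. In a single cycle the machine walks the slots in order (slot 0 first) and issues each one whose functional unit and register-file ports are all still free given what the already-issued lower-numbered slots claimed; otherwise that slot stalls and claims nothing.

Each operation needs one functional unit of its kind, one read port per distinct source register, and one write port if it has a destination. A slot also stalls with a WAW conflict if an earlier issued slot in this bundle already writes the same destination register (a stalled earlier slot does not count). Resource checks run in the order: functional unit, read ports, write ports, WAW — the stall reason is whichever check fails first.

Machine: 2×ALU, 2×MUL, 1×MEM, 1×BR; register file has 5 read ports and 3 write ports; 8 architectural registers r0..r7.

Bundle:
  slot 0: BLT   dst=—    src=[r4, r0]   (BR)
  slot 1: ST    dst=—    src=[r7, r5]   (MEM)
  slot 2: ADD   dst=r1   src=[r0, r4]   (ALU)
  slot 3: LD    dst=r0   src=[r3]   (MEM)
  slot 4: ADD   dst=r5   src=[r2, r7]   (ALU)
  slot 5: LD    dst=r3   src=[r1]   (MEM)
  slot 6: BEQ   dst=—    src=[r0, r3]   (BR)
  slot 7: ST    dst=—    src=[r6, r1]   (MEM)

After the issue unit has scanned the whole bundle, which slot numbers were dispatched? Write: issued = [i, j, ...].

  0. BR ⇒ go  {2A/2Mu/1Ld/0B | 3r 3w}
  1. MEM ⇒ go  {2A/2Mu/0Ld/0B | 1r 3w}
  2. ALU→r1 ⇒ no(RD_PORT)  {2A/2Mu/0Ld/0B | 1r 3w}
  3. MEM→r0 ⇒ no(FU)  {2A/2Mu/0Ld/0B | 1r 3w}
  4. ALU→r5 ⇒ no(RD_PORT)  {2A/2Mu/0Ld/0B | 1r 3w}
  5. MEM→r3 ⇒ no(FU)  {2A/2Mu/0Ld/0B | 1r 3w}
  6. BR ⇒ no(FU)  {2A/2Mu/0Ld/0B | 1r 3w}
  7. MEM ⇒ no(FU)  {2A/2Mu/0Ld/0B | 1r 3w}

issued = [0, 1]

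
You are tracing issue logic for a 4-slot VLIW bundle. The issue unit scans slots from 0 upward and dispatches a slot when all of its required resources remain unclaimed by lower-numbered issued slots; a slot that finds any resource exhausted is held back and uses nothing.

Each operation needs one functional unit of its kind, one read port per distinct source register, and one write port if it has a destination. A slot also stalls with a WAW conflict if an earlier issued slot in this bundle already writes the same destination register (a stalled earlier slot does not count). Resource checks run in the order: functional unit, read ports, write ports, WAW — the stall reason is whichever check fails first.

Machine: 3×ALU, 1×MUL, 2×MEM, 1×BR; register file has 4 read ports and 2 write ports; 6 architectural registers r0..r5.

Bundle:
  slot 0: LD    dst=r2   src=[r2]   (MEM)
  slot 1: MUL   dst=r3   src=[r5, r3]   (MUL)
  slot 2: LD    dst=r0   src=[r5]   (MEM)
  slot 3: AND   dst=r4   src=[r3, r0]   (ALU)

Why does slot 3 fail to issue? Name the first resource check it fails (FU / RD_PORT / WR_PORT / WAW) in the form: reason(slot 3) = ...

reason(slot 3) = RD_PORT

[0] MEM needs rd=1 wr=1: ok; after: ALU=3 MUL=1 MEM=1 BR=1, R=3, W=1
[1] MUL needs rd=2 wr=1: ok; after: ALU=3 MUL=0 MEM=1 BR=1, R=1, W=0
[2] MEM needs rd=1 wr=1: WR_PORT; after: ALU=3 MUL=0 MEM=1 BR=1, R=1, W=0
[3] ALU needs rd=2 wr=1: RD_PORT; after: ALU=3 MUL=0 MEM=1 BR=1, R=1, W=0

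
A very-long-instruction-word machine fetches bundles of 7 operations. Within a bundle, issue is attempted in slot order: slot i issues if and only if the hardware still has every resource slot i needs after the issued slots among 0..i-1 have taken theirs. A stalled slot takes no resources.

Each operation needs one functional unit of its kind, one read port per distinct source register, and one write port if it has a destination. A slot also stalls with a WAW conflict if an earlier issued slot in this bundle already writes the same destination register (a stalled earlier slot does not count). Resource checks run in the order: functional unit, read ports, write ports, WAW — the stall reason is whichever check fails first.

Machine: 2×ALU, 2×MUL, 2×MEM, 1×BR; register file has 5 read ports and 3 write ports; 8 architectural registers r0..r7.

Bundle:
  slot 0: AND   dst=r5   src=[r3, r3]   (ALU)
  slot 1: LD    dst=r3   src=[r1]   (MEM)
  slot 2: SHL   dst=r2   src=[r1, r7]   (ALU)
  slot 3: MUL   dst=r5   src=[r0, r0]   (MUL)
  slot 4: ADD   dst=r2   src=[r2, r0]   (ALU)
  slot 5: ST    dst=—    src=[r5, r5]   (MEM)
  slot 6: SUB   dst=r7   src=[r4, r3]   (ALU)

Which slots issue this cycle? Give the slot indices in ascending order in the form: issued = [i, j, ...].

slot 0 (ALU): ISSUE — free A1,Mu2,Ld2,B1 rp4 wp2
slot 1 (MEM): ISSUE — free A1,Mu2,Ld1,B1 rp3 wp1
slot 2 (ALU): ISSUE — free A0,Mu2,Ld1,B1 rp1 wp0
slot 3 (MUL): stall WR_PORT — free A0,Mu2,Ld1,B1 rp1 wp0
slot 4 (ALU): stall FU — free A0,Mu2,Ld1,B1 rp1 wp0
slot 5 (MEM): ISSUE — free A0,Mu2,Ld0,B1 rp0 wp0
slot 6 (ALU): stall FU — free A0,Mu2,Ld0,B1 rp0 wp0

issued = [0, 1, 2, 5]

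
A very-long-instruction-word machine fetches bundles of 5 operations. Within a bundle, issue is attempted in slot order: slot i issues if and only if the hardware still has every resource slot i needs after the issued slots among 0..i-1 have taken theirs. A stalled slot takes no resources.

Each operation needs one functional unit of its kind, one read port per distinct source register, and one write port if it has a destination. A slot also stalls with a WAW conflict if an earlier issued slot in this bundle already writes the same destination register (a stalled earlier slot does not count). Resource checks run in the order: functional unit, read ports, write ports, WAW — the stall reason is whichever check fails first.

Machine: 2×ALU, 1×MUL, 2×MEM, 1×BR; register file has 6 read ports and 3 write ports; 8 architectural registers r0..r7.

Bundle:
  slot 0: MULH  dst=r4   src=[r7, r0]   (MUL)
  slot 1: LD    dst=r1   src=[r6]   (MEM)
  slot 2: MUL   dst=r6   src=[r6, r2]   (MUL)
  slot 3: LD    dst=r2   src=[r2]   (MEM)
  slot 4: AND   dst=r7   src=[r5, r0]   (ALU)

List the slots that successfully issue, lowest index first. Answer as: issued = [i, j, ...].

issued = [0, 1, 3]

#0 MUL src=r7,r0 dispatched  <A:2 Mu:0 Ld:2 B:1 rd:4 wr:2>
#1 MEM src=r6 dispatched  <A:2 Mu:0 Ld:1 B:1 rd:3 wr:1>
#2 MUL src=r6,r2 held:FU  <A:2 Mu:0 Ld:1 B:1 rd:3 wr:1>
#3 MEM src=r2 dispatched  <A:2 Mu:0 Ld:0 B:1 rd:2 wr:0>
#4 ALU src=r5,r0 held:WR_PORT  <A:2 Mu:0 Ld:0 B:1 rd:2 wr:0>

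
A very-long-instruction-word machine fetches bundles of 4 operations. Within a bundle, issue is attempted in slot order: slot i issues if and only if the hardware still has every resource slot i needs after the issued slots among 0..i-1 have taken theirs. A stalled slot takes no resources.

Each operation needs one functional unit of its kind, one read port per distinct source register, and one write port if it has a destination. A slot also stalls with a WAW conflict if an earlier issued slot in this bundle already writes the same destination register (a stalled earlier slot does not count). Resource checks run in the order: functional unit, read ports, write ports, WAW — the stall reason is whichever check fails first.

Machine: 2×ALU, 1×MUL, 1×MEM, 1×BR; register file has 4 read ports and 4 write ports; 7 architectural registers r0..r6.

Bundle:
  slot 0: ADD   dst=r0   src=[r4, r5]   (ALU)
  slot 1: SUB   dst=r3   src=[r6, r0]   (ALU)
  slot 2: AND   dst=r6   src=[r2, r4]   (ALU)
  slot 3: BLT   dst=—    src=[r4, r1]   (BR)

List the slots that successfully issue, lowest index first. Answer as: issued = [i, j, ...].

issued = [0, 1]

  0. ALU→r0 ⇒ go  {1A/1Mu/1Ld/1B | 2r 3w}
  1. ALU→r3 ⇒ go  {0A/1Mu/1Ld/1B | 0r 2w}
  2. ALU→r6 ⇒ no(FU)  {0A/1Mu/1Ld/1B | 0r 2w}
  3. BR ⇒ no(RD_PORT)  {0A/1Mu/1Ld/1B | 0r 2w}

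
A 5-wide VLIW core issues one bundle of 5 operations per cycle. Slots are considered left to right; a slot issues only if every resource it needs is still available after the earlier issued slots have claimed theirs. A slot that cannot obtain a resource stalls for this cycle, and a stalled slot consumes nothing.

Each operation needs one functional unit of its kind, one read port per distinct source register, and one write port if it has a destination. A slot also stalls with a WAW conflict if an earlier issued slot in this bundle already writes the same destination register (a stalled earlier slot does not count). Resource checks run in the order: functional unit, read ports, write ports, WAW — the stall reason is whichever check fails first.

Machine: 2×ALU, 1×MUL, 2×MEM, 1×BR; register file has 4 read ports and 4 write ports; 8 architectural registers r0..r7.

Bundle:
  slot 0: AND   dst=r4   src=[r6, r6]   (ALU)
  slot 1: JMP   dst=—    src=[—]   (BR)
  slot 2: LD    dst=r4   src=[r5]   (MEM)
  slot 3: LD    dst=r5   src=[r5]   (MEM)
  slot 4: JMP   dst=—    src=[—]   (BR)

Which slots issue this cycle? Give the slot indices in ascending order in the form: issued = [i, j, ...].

  0. ALU→r4 ⇒ go  {1A/1Mu/2Ld/1B | 3r 3w}
  1. BR ⇒ go  {1A/1Mu/2Ld/0B | 3r 3w}
  2. MEM→r4 ⇒ no(WAW)  {1A/1Mu/2Ld/0B | 3r 3w}
  3. MEM→r5 ⇒ go  {1A/1Mu/1Ld/0B | 2r 2w}
  4. BR ⇒ no(FU)  {1A/1Mu/1Ld/0B | 2r 2w}

issued = [0, 1, 3]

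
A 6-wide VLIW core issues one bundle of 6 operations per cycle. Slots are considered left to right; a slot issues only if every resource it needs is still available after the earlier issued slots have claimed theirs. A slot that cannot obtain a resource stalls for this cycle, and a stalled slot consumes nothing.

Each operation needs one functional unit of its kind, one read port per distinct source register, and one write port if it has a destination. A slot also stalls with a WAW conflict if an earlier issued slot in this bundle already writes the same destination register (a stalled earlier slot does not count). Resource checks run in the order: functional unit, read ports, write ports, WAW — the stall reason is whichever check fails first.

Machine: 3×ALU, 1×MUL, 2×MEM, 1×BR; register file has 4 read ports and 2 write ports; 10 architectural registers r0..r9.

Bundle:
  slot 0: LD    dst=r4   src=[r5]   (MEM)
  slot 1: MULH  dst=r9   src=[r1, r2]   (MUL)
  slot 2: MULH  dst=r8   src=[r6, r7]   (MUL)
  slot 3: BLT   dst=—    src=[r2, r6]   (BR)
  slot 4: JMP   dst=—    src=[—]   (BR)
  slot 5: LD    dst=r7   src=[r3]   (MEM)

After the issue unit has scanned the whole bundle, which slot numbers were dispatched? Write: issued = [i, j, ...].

issued = [0, 1, 4]

[0] MEM needs rd=1 wr=1: ok; after: ALU=3 MUL=1 MEM=1 BR=1, R=3, W=1
[1] MUL needs rd=2 wr=1: ok; after: ALU=3 MUL=0 MEM=1 BR=1, R=1, W=0
[2] MUL needs rd=2 wr=1: FU; after: ALU=3 MUL=0 MEM=1 BR=1, R=1, W=0
[3] BR needs rd=2 wr=0: RD_PORT; after: ALU=3 MUL=0 MEM=1 BR=1, R=1, W=0
[4] BR needs rd=0 wr=0: ok; after: ALU=3 MUL=0 MEM=1 BR=0, R=1, W=0
[5] MEM needs rd=1 wr=1: WR_PORT; after: ALU=3 MUL=0 MEM=1 BR=0, R=1, W=0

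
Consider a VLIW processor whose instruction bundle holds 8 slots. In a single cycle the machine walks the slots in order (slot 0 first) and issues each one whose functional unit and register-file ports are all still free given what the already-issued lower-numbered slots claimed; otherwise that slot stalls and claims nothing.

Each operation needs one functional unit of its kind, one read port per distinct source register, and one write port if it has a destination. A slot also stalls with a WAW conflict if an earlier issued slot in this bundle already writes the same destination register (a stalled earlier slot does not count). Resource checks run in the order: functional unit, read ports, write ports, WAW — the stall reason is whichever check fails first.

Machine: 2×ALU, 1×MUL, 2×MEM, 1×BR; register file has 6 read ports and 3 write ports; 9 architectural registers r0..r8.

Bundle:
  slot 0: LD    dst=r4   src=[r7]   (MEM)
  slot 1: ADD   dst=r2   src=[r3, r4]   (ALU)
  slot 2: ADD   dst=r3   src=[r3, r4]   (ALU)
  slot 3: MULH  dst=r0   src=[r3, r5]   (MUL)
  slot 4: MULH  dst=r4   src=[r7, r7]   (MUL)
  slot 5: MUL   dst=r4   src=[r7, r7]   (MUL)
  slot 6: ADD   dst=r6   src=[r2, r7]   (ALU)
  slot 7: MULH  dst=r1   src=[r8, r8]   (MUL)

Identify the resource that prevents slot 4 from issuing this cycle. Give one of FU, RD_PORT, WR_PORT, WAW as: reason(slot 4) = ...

  0. MEM→r4 ⇒ go  {2A/1Mu/1Ld/1B | 5r 2w}
  1. ALU→r2 ⇒ go  {1A/1Mu/1Ld/1B | 3r 1w}
  2. ALU→r3 ⇒ go  {0A/1Mu/1Ld/1B | 1r 0w}
  3. MUL→r0 ⇒ no(RD_PORT)  {0A/1Mu/1Ld/1B | 1r 0w}
  4. MUL→r4 ⇒ no(WR_PORT)  {0A/1Mu/1Ld/1B | 1r 0w}
  5. MUL→r4 ⇒ no(WR_PORT)  {0A/1Mu/1Ld/1B | 1r 0w}
  6. ALU→r6 ⇒ no(FU)  {0A/1Mu/1Ld/1B | 1r 0w}
  7. MUL→r1 ⇒ no(WR_PORT)  {0A/1Mu/1Ld/1B | 1r 0w}

reason(slot 4) = WR_PORT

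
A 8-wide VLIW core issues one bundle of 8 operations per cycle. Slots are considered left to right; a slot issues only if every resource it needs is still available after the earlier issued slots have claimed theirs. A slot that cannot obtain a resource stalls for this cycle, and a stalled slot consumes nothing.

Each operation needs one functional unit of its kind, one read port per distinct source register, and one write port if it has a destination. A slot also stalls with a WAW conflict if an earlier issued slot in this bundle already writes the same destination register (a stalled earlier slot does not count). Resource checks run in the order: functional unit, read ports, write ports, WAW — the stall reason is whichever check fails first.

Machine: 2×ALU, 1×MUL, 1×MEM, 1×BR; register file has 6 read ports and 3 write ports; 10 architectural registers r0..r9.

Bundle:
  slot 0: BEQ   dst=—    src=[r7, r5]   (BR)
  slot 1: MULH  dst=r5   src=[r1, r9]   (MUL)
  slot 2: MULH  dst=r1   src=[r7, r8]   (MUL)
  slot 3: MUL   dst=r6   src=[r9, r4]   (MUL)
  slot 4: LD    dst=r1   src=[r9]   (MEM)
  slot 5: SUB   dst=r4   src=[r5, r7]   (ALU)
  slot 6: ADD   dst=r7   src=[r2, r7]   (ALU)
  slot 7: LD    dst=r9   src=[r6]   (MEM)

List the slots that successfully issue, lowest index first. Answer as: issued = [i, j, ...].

issued = [0, 1, 4]

slot 0 (BR): ISSUE — free A2,Mu1,Ld1,B0 rp4 wp3
slot 1 (MUL): ISSUE — free A2,Mu0,Ld1,B0 rp2 wp2
slot 2 (MUL): stall FU — free A2,Mu0,Ld1,B0 rp2 wp2
slot 3 (MUL): stall FU — free A2,Mu0,Ld1,B0 rp2 wp2
slot 4 (MEM): ISSUE — free A2,Mu0,Ld0,B0 rp1 wp1
slot 5 (ALU): stall RD_PORT — free A2,Mu0,Ld0,B0 rp1 wp1
slot 6 (ALU): stall RD_PORT — free A2,Mu0,Ld0,B0 rp1 wp1
slot 7 (MEM): stall FU — free A2,Mu0,Ld0,B0 rp1 wp1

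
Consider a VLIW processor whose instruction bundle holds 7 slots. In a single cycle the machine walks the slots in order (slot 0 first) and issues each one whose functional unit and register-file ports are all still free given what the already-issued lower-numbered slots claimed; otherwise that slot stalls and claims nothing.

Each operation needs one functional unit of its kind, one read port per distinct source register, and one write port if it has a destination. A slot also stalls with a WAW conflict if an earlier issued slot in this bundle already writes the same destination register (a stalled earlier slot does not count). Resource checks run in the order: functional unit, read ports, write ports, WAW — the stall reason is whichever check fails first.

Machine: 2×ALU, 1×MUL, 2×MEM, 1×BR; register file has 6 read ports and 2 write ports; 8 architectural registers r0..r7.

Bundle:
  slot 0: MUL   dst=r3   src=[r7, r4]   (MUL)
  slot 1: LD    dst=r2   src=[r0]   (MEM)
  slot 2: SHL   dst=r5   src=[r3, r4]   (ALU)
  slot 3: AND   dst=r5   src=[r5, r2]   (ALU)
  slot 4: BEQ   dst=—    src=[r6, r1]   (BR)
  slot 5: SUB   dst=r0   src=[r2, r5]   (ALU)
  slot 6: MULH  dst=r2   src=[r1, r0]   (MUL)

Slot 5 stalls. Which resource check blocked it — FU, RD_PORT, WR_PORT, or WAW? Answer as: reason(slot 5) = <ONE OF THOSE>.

slot 0 (MUL): ISSUE — free A2,Mu0,Ld2,B1 rp4 wp1
slot 1 (MEM): ISSUE — free A2,Mu0,Ld1,B1 rp3 wp0
slot 2 (ALU): stall WR_PORT — free A2,Mu0,Ld1,B1 rp3 wp0
slot 3 (ALU): stall WR_PORT — free A2,Mu0,Ld1,B1 rp3 wp0
slot 4 (BR): ISSUE — free A2,Mu0,Ld1,B0 rp1 wp0
slot 5 (ALU): stall RD_PORT — free A2,Mu0,Ld1,B0 rp1 wp0
slot 6 (MUL): stall FU — free A2,Mu0,Ld1,B0 rp1 wp0

reason(slot 5) = RD_PORT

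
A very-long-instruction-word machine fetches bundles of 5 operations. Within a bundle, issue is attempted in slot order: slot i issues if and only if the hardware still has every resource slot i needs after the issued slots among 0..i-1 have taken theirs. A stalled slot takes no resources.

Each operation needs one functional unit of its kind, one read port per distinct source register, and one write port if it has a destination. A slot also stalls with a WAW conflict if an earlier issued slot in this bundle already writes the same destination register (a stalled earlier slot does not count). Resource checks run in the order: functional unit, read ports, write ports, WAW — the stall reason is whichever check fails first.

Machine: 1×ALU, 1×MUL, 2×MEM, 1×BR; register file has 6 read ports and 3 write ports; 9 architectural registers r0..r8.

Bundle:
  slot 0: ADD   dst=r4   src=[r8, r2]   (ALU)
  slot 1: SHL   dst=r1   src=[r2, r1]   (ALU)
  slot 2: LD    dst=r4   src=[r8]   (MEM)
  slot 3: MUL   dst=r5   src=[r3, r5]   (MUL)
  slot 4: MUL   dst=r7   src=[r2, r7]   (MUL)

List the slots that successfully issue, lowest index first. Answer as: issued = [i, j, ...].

issued = [0, 3]

(0) want 1×ALU +2rd +1wr — yes → AL0|MU1|ME2|BR1|rd4|wr2
(1) want 1×ALU +2rd +1wr — FU → AL0|MU1|ME2|BR1|rd4|wr2
(2) want 1×MEM +1rd +1wr — WAW → AL0|MU1|ME2|BR1|rd4|wr2
(3) want 1×MUL +2rd +1wr — yes → AL0|MU0|ME2|BR1|rd2|wr1
(4) want 1×MUL +2rd +1wr — FU → AL0|MU0|ME2|BR1|rd2|wr1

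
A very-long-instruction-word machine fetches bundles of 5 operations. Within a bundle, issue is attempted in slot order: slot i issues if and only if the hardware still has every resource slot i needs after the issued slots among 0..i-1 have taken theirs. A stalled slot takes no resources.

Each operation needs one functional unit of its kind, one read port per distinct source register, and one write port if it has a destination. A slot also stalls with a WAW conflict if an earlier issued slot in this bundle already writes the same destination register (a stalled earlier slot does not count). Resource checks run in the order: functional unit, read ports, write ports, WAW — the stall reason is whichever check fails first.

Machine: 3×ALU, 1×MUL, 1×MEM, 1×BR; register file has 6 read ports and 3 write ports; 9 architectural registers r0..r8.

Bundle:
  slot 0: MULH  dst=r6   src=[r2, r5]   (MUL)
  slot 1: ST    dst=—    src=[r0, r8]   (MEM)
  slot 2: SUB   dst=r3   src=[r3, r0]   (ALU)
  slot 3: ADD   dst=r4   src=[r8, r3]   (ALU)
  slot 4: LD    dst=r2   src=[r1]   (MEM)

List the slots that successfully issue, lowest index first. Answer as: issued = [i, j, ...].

issued = [0, 1, 2]

[0] MUL needs rd=2 wr=1: ok; after: ALU=3 MUL=0 MEM=1 BR=1, R=4, W=2
[1] MEM needs rd=2 wr=0: ok; after: ALU=3 MUL=0 MEM=0 BR=1, R=2, W=2
[2] ALU needs rd=2 wr=1: ok; after: ALU=2 MUL=0 MEM=0 BR=1, R=0, W=1
[3] ALU needs rd=2 wr=1: RD_PORT; after: ALU=2 MUL=0 MEM=0 BR=1, R=0, W=1
[4] MEM needs rd=1 wr=1: FU; after: ALU=2 MUL=0 MEM=0 BR=1, R=0, W=1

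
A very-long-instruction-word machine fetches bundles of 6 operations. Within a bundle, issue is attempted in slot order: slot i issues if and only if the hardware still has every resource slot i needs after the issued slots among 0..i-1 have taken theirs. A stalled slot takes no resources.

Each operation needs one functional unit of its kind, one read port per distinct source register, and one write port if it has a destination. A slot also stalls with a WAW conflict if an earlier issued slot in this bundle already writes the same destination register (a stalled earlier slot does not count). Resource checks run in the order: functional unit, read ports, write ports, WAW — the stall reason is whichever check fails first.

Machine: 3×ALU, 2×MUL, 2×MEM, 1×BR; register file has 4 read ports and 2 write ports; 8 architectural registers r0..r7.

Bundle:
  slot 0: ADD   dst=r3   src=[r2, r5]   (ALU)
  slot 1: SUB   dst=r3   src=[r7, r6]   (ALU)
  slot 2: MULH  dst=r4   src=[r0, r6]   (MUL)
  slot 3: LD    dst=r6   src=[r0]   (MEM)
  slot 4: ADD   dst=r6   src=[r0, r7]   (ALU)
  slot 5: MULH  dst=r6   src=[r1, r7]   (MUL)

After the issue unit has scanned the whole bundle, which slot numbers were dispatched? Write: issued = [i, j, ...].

(0) want 1×ALU +2rd +1wr — yes → AL2|MU2|ME2|BR1|rd2|wr1
(1) want 1×ALU +2rd +1wr — WAW → AL2|MU2|ME2|BR1|rd2|wr1
(2) want 1×MUL +2rd +1wr — yes → AL2|MU1|ME2|BR1|rd0|wr0
(3) want 1×MEM +1rd +1wr — RD_PORT → AL2|MU1|ME2|BR1|rd0|wr0
(4) want 1×ALU +2rd +1wr — RD_PORT → AL2|MU1|ME2|BR1|rd0|wr0
(5) want 1×MUL +2rd +1wr — RD_PORT → AL2|MU1|ME2|BR1|rd0|wr0

issued = [0, 2]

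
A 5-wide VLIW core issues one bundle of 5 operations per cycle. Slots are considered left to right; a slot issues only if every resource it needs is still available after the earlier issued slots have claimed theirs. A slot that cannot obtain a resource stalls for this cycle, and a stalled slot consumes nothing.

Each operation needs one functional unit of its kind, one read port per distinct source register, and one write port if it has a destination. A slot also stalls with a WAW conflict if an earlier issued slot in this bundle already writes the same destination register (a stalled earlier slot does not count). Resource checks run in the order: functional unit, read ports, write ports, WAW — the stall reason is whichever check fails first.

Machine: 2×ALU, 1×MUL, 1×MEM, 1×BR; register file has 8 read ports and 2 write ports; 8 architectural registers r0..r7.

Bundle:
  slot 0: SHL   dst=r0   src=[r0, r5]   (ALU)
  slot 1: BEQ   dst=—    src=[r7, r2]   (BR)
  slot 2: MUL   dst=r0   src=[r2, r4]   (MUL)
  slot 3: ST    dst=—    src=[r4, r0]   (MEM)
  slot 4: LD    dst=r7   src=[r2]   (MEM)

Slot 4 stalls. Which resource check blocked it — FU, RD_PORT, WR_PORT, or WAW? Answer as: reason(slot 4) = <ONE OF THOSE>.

reason(slot 4) = FU

#0 ALU src=r0,r5 dispatched  <A:1 Mu:1 Ld:1 B:1 rd:6 wr:1>
#1 BR src=r7,r2 dispatched  <A:1 Mu:1 Ld:1 B:0 rd:4 wr:1>
#2 MUL src=r2,r4 held:WAW  <A:1 Mu:1 Ld:1 B:0 rd:4 wr:1>
#3 MEM src=r4,r0 dispatched  <A:1 Mu:1 Ld:0 B:0 rd:2 wr:1>
#4 MEM src=r2 held:FU  <A:1 Mu:1 Ld:0 B:0 rd:2 wr:1>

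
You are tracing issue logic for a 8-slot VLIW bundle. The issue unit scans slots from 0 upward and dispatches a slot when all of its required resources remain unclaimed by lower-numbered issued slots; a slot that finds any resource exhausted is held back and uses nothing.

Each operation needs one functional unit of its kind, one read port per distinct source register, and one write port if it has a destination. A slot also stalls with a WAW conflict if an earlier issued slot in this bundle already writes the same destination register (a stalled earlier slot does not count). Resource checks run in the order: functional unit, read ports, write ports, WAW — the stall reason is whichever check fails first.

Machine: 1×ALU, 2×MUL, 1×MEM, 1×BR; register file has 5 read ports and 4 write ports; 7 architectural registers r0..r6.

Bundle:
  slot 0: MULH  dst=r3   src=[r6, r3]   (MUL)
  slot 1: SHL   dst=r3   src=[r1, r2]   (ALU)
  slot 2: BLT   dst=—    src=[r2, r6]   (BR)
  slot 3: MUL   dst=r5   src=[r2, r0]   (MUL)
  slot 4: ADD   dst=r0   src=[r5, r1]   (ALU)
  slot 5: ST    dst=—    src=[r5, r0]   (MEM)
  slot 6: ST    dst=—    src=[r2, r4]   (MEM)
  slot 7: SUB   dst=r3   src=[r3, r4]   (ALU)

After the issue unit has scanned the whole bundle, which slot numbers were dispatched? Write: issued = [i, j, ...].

issued = [0, 2]

(0) want 1×MUL +2rd +1wr — yes → AL1|MU1|ME1|BR1|rd3|wr3
(1) want 1×ALU +2rd +1wr — WAW → AL1|MU1|ME1|BR1|rd3|wr3
(2) want 1×BR +2rd +0wr — yes → AL1|MU1|ME1|BR0|rd1|wr3
(3) want 1×MUL +2rd +1wr — RD_PORT → AL1|MU1|ME1|BR0|rd1|wr3
(4) want 1×ALU +2rd +1wr — RD_PORT → AL1|MU1|ME1|BR0|rd1|wr3
(5) want 1×MEM +2rd +0wr — RD_PORT → AL1|MU1|ME1|BR0|rd1|wr3
(6) want 1×MEM +2rd +0wr — RD_PORT → AL1|MU1|ME1|BR0|rd1|wr3
(7) want 1×ALU +2rd +1wr — RD_PORT → AL1|MU1|ME1|BR0|rd1|wr3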